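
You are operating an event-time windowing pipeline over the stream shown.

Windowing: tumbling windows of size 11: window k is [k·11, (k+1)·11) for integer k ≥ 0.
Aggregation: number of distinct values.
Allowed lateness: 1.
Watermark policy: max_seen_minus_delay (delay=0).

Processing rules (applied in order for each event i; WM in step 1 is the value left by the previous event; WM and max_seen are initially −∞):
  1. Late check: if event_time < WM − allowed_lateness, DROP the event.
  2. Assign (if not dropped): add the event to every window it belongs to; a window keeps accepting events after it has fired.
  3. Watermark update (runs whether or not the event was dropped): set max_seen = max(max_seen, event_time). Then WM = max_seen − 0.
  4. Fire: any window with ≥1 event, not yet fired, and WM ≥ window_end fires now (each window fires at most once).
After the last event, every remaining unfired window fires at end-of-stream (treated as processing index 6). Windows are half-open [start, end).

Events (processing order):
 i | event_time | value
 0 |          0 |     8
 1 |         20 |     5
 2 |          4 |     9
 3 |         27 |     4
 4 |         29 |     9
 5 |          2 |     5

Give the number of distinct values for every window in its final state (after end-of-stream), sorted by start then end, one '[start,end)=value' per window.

[0,11)=1 [11,22)=1 [22,33)=2

i=0 t=0 v=8: → [0,11); WM=0
i=1 t=20 v=5: → [11,22); WM=20; [0,11) fires=1
i=2 t=4 v=9: DROP (t<20-1); WM=20
i=3 t=27 v=4: → [22,33); WM=27; [11,22) fires=1
i=4 t=29 v=9: → [22,33); WM=29
i=5 t=2 v=5: DROP (t<29-1); WM=29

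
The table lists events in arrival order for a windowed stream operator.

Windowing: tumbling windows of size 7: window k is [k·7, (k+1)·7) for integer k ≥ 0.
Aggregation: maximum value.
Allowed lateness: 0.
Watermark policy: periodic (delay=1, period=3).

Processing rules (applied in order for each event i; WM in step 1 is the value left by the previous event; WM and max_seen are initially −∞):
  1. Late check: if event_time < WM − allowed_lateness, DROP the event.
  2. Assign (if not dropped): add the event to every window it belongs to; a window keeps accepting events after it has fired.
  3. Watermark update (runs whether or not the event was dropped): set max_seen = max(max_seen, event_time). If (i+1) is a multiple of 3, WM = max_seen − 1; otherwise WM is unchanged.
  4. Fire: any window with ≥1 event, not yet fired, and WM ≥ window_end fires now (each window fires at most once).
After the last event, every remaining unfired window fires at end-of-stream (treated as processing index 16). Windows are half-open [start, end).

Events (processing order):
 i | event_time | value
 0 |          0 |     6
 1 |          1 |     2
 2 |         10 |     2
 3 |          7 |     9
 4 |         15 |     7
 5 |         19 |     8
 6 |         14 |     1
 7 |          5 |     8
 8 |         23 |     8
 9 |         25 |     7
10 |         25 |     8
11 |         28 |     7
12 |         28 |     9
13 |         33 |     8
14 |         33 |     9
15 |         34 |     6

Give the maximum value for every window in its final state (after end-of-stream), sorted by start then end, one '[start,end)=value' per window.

[0,7)=6 [7,14)=2 [14,21)=8 [21,28)=8 [28,35)=9

i=0 t=0 v=6: → [0,7); WM=−∞
i=1 t=1 v=2: → [0,7); WM=−∞
i=2 t=10 v=2: → [7,14); WM=9; [0,7) fires=6
i=3 t=7 v=9: DROP (t<9-0); WM=9
i=4 t=15 v=7: → [14,21); WM=9
i=5 t=19 v=8: → [14,21); WM=18; [7,14) fires=2
i=6 t=14 v=1: DROP (t<18-0); WM=18
i=7 t=5 v=8: DROP (t<18-0); WM=18
i=8 t=23 v=8: → [21,28); WM=22; [14,21) fires=8
i=9 t=25 v=7: → [21,28); WM=22
i=10 t=25 v=8: → [21,28); WM=22
i=11 t=28 v=7: → [28,35); WM=27
i=12 t=28 v=9: → [28,35); WM=27
i=13 t=33 v=8: → [28,35); WM=27
i=14 t=33 v=9: → [28,35); WM=32; [21,28) fires=8
i=15 t=34 v=6: → [28,35); WM=32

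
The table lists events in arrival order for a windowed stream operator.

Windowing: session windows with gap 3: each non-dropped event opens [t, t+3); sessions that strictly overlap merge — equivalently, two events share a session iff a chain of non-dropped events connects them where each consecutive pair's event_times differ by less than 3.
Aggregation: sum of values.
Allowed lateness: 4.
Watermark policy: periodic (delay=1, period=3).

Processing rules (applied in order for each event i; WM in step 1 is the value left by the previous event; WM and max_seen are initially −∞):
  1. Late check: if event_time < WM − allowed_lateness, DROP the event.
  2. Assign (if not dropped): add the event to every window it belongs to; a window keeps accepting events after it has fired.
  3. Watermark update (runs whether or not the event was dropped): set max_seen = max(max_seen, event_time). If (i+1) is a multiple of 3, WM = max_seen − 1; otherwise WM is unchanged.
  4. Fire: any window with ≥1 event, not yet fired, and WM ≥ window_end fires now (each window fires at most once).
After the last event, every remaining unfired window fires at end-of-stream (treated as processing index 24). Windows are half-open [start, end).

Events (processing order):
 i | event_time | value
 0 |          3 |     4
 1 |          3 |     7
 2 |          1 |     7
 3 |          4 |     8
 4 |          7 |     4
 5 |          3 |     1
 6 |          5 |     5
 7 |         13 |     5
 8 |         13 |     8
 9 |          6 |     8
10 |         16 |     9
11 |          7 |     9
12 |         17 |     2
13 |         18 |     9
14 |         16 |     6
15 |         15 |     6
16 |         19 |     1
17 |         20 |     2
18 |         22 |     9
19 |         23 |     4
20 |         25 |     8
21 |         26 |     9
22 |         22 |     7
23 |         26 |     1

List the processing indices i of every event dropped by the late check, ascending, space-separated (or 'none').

i=0 t=3 v=4: → [3,6); WM=−∞
i=1 t=3 v=7: → [3,6); WM=−∞
i=2 t=1 v=7: → [1,6); WM=2
i=3 t=4 v=8: → [1,7); WM=2
i=4 t=7 v=4: → [7,10); WM=2
i=5 t=3 v=1: → [1,7); WM=6
i=6 t=5 v=5: → [1,10); WM=6
i=7 t=13 v=5: → [13,16); WM=6
i=8 t=13 v=8: → [13,16); WM=12
i=9 t=6 v=8: DROP (t<12-4); WM=12
i=10 t=16 v=9: → [16,19); WM=12
i=11 t=7 v=9: DROP (t<12-4); WM=15
i=12 t=17 v=2: → [16,20); WM=15
i=13 t=18 v=9: → [16,21); WM=15
i=14 t=16 v=6: → [16,21); WM=17
i=15 t=15 v=6: → [13,21); WM=17
i=16 t=19 v=1: → [13,22); WM=17
i=17 t=20 v=2: → [13,23); WM=19
i=18 t=22 v=9: → [13,25); WM=19
i=19 t=23 v=4: → [13,26); WM=19
i=20 t=25 v=8: → [13,28); WM=24
i=21 t=26 v=9: → [13,29); WM=24
i=22 t=22 v=7: → [13,29); WM=24
i=23 t=26 v=1: → [13,29); WM=25

9 11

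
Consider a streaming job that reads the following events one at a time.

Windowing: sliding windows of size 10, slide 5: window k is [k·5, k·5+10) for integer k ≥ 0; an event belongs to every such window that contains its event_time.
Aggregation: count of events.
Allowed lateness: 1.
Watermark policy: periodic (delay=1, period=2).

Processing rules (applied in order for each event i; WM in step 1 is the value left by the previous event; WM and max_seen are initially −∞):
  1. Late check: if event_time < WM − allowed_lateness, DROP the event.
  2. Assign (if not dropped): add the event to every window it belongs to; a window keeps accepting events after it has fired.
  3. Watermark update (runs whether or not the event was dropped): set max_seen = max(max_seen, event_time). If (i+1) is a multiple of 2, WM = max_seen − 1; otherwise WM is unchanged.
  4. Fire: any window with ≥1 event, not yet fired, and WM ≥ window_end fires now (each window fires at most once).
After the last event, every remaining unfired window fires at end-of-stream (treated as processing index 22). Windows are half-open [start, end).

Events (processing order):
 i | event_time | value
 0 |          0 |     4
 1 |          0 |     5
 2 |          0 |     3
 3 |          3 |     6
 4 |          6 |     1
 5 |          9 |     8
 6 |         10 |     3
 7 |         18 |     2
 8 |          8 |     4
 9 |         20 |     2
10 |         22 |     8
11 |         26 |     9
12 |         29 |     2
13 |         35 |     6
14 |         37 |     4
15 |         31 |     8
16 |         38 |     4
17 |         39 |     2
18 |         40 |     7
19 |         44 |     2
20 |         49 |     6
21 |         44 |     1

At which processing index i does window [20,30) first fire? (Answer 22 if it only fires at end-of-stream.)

i=0 t=0 v=4: → [0,10); WM=−∞
i=1 t=0 v=5: → [0,10); WM=-1
i=2 t=0 v=3: → [0,10); WM=-1
i=3 t=3 v=6: → [0,10); WM=2
i=4 t=6 v=1: → [5,15),[0,10); WM=2
i=5 t=9 v=8: → [5,15),[0,10); WM=8
i=6 t=10 v=3: → [10,20),[5,15); WM=8
i=7 t=18 v=2: → [15,25),[10,20); WM=17; [0,10) fires=6 [5,15) fires=3
i=8 t=8 v=4: DROP (t<17-1); WM=17
i=9 t=20 v=2: → [20,30),[15,25); WM=19
i=10 t=22 v=8: → [20,30),[15,25); WM=19
i=11 t=26 v=9: → [25,35),[20,30); WM=25; [10,20) fires=2 [15,25) fires=3
i=12 t=29 v=2: → [25,35),[20,30); WM=25
i=13 t=35 v=6: → [35,45),[30,40); WM=34; [20,30) fires=4
i=14 t=37 v=4: → [35,45),[30,40); WM=34
i=15 t=31 v=8: DROP (t<34-1); WM=36; [25,35) fires=2
i=16 t=38 v=4: → [35,45),[30,40); WM=36
i=17 t=39 v=2: → [35,45),[30,40); WM=38
i=18 t=40 v=7: → [40,50),[35,45); WM=38
i=19 t=44 v=2: → [40,50),[35,45); WM=43; [30,40) fires=4
i=20 t=49 v=6: → [45,55),[40,50); WM=43
i=21 t=44 v=1: → [40,50),[35,45); WM=48; [35,45) fires=7

13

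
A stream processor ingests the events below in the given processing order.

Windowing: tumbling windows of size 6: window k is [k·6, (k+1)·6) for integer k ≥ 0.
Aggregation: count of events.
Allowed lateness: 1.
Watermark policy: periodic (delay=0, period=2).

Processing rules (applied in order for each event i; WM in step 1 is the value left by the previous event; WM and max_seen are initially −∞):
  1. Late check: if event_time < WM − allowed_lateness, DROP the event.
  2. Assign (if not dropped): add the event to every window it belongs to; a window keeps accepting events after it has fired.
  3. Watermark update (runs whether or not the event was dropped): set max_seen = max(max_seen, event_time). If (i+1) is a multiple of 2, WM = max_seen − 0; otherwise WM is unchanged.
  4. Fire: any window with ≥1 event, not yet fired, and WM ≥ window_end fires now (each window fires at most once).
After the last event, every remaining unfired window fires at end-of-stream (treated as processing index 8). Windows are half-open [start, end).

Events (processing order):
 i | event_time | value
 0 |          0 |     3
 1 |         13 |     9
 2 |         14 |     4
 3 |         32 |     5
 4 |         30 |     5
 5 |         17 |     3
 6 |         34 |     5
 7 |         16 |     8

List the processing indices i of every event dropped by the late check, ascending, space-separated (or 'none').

i=0 t=0 v=3: → [0,6); WM=−∞
i=1 t=13 v=9: → [12,18); WM=13; [0,6) fires=1
i=2 t=14 v=4: → [12,18); WM=13
i=3 t=32 v=5: → [30,36); WM=32; [12,18) fires=2
i=4 t=30 v=5: DROP (t<32-1); WM=32
i=5 t=17 v=3: DROP (t<32-1); WM=32
i=6 t=34 v=5: → [30,36); WM=32
i=7 t=16 v=8: DROP (t<32-1); WM=34

4 5 7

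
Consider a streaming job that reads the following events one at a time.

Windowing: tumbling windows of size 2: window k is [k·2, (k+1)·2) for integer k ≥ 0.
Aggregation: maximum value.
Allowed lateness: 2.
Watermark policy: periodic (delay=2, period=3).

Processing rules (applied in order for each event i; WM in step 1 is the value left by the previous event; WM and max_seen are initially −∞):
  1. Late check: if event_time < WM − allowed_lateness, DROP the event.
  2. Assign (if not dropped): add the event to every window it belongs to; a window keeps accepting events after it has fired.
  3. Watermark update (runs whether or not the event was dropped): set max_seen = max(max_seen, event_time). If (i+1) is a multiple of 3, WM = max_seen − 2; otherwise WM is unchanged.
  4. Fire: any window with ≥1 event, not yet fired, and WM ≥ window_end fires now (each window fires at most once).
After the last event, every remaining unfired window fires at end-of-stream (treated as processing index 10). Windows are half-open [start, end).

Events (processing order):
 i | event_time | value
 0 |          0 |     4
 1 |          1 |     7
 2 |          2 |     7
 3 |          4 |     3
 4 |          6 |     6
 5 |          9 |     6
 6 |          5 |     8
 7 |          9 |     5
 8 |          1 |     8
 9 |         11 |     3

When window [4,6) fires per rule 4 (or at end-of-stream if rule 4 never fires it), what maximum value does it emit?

i=0 t=0 v=4: → [0,2); WM=−∞
i=1 t=1 v=7: → [0,2); WM=−∞
i=2 t=2 v=7: → [2,4); WM=0
i=3 t=4 v=3: → [4,6); WM=0
i=4 t=6 v=6: → [6,8); WM=0
i=5 t=9 v=6: → [8,10); WM=7; [0,2) fires=7 [2,4) fires=7 [4,6) fires=3
i=6 t=5 v=8: → [4,6); WM=7
i=7 t=9 v=5: → [8,10); WM=7
i=8 t=1 v=8: DROP (t<7-2); WM=7
i=9 t=11 v=3: → [10,12); WM=7

3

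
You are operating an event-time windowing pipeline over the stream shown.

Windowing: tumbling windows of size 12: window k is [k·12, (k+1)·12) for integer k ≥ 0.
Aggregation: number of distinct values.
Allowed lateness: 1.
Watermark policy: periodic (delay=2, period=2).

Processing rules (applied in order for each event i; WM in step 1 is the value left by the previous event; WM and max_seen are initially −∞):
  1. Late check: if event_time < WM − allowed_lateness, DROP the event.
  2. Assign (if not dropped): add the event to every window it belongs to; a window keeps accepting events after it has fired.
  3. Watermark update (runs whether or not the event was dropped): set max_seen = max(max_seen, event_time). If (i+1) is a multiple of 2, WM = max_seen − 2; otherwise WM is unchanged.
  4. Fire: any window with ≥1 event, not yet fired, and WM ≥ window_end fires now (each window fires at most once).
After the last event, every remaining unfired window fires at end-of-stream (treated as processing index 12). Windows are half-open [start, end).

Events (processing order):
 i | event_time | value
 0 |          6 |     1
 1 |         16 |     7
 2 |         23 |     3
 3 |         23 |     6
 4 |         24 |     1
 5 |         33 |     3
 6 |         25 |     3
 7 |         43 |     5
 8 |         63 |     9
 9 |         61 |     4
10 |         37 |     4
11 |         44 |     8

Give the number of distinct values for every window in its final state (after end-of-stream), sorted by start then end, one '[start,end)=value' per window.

[0,12)=1 [12,24)=3 [24,36)=2 [36,48)=1 [60,72)=2

i=0 t=6 v=1: → [0,12); WM=−∞
i=1 t=16 v=7: → [12,24); WM=14; [0,12) fires=1
i=2 t=23 v=3: → [12,24); WM=14
i=3 t=23 v=6: → [12,24); WM=21
i=4 t=24 v=1: → [24,36); WM=21
i=5 t=33 v=3: → [24,36); WM=31; [12,24) fires=3
i=6 t=25 v=3: DROP (t<31-1); WM=31
i=7 t=43 v=5: → [36,48); WM=41; [24,36) fires=2
i=8 t=63 v=9: → [60,72); WM=41
i=9 t=61 v=4: → [60,72); WM=61; [36,48) fires=1
i=10 t=37 v=4: DROP (t<61-1); WM=61
i=11 t=44 v=8: DROP (t<61-1); WM=61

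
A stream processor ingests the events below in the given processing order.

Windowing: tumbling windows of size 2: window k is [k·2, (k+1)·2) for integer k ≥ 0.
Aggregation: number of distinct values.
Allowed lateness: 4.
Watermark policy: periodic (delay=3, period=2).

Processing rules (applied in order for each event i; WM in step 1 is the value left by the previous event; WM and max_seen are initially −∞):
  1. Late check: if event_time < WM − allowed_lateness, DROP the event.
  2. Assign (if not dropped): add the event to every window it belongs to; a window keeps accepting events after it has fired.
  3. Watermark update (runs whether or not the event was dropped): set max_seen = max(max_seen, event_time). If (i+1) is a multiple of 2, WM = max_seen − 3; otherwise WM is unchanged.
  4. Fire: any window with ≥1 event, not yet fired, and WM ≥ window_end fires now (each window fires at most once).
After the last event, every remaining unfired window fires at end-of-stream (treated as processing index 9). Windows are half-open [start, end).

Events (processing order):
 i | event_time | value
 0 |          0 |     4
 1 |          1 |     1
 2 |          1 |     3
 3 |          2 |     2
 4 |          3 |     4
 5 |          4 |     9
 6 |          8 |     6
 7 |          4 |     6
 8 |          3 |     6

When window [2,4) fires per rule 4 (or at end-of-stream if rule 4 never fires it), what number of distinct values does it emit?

i=0 t=0 v=4: → [0,2); WM=−∞
i=1 t=1 v=1: → [0,2); WM=-2
i=2 t=1 v=3: → [0,2); WM=-2
i=3 t=2 v=2: → [2,4); WM=-1
i=4 t=3 v=4: → [2,4); WM=-1
i=5 t=4 v=9: → [4,6); WM=1
i=6 t=8 v=6: → [8,10); WM=1
i=7 t=4 v=6: → [4,6); WM=5; [0,2) fires=3 [2,4) fires=2
i=8 t=3 v=6: → [2,4); WM=5

2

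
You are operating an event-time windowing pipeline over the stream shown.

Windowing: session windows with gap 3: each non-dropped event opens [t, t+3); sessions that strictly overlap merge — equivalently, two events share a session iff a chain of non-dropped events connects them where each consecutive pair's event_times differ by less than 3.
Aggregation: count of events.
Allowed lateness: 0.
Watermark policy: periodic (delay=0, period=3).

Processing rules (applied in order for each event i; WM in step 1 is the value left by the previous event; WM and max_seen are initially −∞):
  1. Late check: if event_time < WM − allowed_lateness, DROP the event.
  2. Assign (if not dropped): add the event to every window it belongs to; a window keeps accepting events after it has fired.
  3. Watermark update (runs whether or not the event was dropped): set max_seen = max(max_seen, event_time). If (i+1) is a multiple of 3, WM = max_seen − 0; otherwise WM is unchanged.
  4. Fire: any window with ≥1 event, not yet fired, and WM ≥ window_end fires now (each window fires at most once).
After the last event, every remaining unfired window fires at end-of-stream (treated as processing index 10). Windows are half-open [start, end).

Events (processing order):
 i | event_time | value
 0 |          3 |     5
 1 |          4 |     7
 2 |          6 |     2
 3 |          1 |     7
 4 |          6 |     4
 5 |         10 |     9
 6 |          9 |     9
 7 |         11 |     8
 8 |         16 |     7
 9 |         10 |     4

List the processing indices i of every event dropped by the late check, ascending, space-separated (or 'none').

3 6 9

i=0 t=3 v=5: → [3,6); WM=−∞
i=1 t=4 v=7: → [3,7); WM=−∞
i=2 t=6 v=2: → [3,9); WM=6
i=3 t=1 v=7: DROP (t<6-0); WM=6
i=4 t=6 v=4: → [3,9); WM=6
i=5 t=10 v=9: → [10,13); WM=10
i=6 t=9 v=9: DROP (t<10-0); WM=10
i=7 t=11 v=8: → [10,14); WM=10
i=8 t=16 v=7: → [16,19); WM=16
i=9 t=10 v=4: DROP (t<16-0); WM=16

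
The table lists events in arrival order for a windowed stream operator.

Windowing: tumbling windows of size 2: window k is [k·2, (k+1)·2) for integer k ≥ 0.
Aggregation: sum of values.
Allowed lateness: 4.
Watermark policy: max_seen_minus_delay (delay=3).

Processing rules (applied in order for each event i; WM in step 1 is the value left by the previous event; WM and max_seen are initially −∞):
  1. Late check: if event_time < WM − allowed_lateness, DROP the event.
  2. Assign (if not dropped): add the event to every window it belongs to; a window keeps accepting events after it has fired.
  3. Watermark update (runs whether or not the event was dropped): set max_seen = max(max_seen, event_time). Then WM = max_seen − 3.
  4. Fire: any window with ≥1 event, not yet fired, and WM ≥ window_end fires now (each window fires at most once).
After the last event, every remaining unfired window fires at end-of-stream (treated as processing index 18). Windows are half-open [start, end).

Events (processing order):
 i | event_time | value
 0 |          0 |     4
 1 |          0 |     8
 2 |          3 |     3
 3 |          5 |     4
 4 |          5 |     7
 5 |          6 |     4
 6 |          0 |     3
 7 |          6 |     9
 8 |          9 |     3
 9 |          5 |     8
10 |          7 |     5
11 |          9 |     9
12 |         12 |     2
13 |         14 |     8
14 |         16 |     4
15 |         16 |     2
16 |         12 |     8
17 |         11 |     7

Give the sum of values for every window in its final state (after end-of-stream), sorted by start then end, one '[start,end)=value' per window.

i=0 t=0 v=4: → [0,2); WM=-3
i=1 t=0 v=8: → [0,2); WM=-3
i=2 t=3 v=3: → [2,4); WM=0
i=3 t=5 v=4: → [4,6); WM=2; [0,2) fires=12
i=4 t=5 v=7: → [4,6); WM=2
i=5 t=6 v=4: → [6,8); WM=3
i=6 t=0 v=3: → [0,2); WM=3
i=7 t=6 v=9: → [6,8); WM=3
i=8 t=9 v=3: → [8,10); WM=6; [2,4) fires=3 [4,6) fires=11
i=9 t=5 v=8: → [4,6); WM=6
i=10 t=7 v=5: → [6,8); WM=6
i=11 t=9 v=9: → [8,10); WM=6
i=12 t=12 v=2: → [12,14); WM=9; [6,8) fires=18
i=13 t=14 v=8: → [14,16); WM=11; [8,10) fires=12
i=14 t=16 v=4: → [16,18); WM=13
i=15 t=16 v=2: → [16,18); WM=13
i=16 t=12 v=8: → [12,14); WM=13
i=17 t=11 v=7: → [10,12); WM=13; [10,12) fires=7

[0,2)=15 [2,4)=3 [4,6)=19 [6,8)=18 [8,10)=12 [10,12)=7 [12,14)=10 [14,16)=8 [16,18)=6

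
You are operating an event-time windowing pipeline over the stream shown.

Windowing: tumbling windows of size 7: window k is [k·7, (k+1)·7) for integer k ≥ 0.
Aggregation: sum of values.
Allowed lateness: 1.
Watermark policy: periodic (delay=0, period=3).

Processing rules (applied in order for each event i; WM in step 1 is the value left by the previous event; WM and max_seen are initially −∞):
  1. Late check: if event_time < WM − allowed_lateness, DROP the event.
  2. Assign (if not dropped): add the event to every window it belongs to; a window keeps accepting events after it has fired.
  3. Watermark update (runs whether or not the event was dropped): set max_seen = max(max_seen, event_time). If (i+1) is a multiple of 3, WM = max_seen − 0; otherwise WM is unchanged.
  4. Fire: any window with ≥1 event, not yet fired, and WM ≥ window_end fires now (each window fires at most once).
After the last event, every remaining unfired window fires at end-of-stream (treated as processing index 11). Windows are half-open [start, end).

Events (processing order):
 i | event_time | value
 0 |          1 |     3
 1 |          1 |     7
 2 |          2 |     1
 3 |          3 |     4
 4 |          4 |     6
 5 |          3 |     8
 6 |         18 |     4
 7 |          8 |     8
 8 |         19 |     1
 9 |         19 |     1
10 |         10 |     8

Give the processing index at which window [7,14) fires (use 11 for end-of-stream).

i=0 t=1 v=3: → [0,7); WM=−∞
i=1 t=1 v=7: → [0,7); WM=−∞
i=2 t=2 v=1: → [0,7); WM=2
i=3 t=3 v=4: → [0,7); WM=2
i=4 t=4 v=6: → [0,7); WM=2
i=5 t=3 v=8: → [0,7); WM=4
i=6 t=18 v=4: → [14,21); WM=4
i=7 t=8 v=8: → [7,14); WM=4
i=8 t=19 v=1: → [14,21); WM=19; [0,7) fires=29 [7,14) fires=8
i=9 t=19 v=1: → [14,21); WM=19
i=10 t=10 v=8: DROP (t<19-1); WM=19

8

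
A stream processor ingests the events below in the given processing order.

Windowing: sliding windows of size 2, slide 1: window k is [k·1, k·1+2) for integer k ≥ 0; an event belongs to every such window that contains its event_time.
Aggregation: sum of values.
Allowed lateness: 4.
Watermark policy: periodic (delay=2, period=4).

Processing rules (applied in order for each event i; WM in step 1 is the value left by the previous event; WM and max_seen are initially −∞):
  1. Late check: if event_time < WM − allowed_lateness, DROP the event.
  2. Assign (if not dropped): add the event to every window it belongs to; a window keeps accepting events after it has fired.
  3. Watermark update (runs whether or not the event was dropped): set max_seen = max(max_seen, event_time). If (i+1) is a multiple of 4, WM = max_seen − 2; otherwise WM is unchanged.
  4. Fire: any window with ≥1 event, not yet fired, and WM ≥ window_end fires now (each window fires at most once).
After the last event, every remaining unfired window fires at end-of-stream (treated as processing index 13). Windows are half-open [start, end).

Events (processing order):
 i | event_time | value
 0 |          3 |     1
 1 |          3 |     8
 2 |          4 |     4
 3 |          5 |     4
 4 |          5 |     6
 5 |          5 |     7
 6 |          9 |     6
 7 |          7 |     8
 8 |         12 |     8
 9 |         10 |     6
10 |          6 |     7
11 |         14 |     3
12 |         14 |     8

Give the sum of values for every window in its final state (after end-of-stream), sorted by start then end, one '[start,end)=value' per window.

i=0 t=3 v=1: → [3,5),[2,4); WM=−∞
i=1 t=3 v=8: → [3,5),[2,4); WM=−∞
i=2 t=4 v=4: → [4,6),[3,5); WM=−∞
i=3 t=5 v=4: → [5,7),[4,6); WM=3
i=4 t=5 v=6: → [5,7),[4,6); WM=3
i=5 t=5 v=7: → [5,7),[4,6); WM=3
i=6 t=9 v=6: → [9,11),[8,10); WM=3
i=7 t=7 v=8: → [7,9),[6,8); WM=7; [2,4) fires=9 [3,5) fires=13 [4,6) fires=21 [5,7) fires=17
i=8 t=12 v=8: → [12,14),[11,13); WM=7
i=9 t=10 v=6: → [10,12),[9,11); WM=7
i=10 t=6 v=7: → [6,8),[5,7); WM=7
i=11 t=14 v=3: → [14,16),[13,15); WM=12; [6,8) fires=15 [7,9) fires=8 [8,10) fires=6 [9,11) fires=12 [10,12) fires=6
i=12 t=14 v=8: → [14,16),[13,15); WM=12

[2,4)=9 [3,5)=13 [4,6)=21 [5,7)=24 [6,8)=15 [7,9)=8 [8,10)=6 [9,11)=12 [10,12)=6 [11,13)=8 [12,14)=8 [13,15)=11 [14,16)=11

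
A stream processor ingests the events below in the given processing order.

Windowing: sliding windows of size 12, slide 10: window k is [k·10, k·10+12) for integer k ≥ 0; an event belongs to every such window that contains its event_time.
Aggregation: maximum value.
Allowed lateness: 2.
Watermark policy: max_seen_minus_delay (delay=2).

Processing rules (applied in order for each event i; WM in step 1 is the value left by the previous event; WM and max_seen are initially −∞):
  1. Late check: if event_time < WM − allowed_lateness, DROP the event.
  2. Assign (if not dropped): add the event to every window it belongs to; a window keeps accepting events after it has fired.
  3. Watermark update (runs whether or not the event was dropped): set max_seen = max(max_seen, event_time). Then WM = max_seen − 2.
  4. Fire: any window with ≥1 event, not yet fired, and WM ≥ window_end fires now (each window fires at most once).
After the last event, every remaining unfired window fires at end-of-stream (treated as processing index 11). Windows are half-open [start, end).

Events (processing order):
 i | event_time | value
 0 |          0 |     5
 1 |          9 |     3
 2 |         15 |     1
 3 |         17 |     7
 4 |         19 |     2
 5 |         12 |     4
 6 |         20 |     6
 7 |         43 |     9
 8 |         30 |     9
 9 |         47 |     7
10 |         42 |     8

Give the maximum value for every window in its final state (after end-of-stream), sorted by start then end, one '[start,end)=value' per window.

[0,12)=5 [10,22)=7 [20,32)=6 [40,52)=9

i=0 t=0 v=5: → [0,12); WM=-2
i=1 t=9 v=3: → [0,12); WM=7
i=2 t=15 v=1: → [10,22); WM=13; [0,12) fires=5
i=3 t=17 v=7: → [10,22); WM=15
i=4 t=19 v=2: → [10,22); WM=17
i=5 t=12 v=4: DROP (t<17-2); WM=17
i=6 t=20 v=6: → [20,32),[10,22); WM=18
i=7 t=43 v=9: → [40,52); WM=41; [10,22) fires=7 [20,32) fires=6
i=8 t=30 v=9: DROP (t<41-2); WM=41
i=9 t=47 v=7: → [40,52); WM=45
i=10 t=42 v=8: DROP (t<45-2); WM=45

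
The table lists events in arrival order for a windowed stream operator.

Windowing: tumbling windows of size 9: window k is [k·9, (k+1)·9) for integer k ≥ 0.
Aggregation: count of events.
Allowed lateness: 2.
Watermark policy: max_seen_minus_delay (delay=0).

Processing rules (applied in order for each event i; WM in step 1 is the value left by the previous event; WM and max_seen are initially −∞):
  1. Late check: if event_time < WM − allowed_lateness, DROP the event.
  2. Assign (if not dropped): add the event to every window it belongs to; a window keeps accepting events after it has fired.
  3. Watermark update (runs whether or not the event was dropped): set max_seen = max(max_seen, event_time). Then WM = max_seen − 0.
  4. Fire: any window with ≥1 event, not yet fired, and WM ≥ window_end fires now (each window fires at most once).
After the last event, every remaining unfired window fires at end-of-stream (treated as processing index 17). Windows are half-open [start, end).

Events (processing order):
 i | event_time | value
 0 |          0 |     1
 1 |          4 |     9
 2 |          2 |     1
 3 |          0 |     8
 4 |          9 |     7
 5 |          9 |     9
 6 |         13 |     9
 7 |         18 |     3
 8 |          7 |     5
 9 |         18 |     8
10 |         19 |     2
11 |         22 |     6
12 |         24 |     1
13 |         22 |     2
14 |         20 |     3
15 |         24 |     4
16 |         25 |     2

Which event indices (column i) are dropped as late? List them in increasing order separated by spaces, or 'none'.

3 8 14

i=0 t=0 v=1: → [0,9); WM=0
i=1 t=4 v=9: → [0,9); WM=4
i=2 t=2 v=1: → [0,9); WM=4
i=3 t=0 v=8: DROP (t<4-2); WM=4
i=4 t=9 v=7: → [9,18); WM=9; [0,9) fires=3
i=5 t=9 v=9: → [9,18); WM=9
i=6 t=13 v=9: → [9,18); WM=13
i=7 t=18 v=3: → [18,27); WM=18; [9,18) fires=3
i=8 t=7 v=5: DROP (t<18-2); WM=18
i=9 t=18 v=8: → [18,27); WM=18
i=10 t=19 v=2: → [18,27); WM=19
i=11 t=22 v=6: → [18,27); WM=22
i=12 t=24 v=1: → [18,27); WM=24
i=13 t=22 v=2: → [18,27); WM=24
i=14 t=20 v=3: DROP (t<24-2); WM=24
i=15 t=24 v=4: → [18,27); WM=24
i=16 t=25 v=2: → [18,27); WM=25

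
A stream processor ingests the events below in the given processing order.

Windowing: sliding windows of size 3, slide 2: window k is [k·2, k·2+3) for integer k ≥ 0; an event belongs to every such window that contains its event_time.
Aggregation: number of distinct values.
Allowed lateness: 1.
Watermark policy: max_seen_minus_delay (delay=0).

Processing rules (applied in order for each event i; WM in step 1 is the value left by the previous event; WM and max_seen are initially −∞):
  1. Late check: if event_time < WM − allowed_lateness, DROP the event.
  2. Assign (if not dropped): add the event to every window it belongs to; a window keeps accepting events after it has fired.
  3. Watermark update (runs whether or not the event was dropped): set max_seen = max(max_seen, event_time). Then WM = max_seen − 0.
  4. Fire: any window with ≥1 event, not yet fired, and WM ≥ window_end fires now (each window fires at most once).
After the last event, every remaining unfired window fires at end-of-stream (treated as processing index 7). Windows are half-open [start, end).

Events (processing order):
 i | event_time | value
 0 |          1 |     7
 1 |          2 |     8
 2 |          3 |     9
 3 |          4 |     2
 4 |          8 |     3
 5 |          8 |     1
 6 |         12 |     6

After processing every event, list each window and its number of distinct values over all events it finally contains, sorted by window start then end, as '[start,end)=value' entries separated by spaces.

[0,3)=2 [2,5)=3 [4,7)=1 [6,9)=2 [8,11)=2 [10,13)=1 [12,15)=1

i=0 t=1 v=7: → [0,3); WM=1
i=1 t=2 v=8: → [2,5),[0,3); WM=2
i=2 t=3 v=9: → [2,5); WM=3; [0,3) fires=2
i=3 t=4 v=2: → [4,7),[2,5); WM=4
i=4 t=8 v=3: → [8,11),[6,9); WM=8; [2,5) fires=3 [4,7) fires=1
i=5 t=8 v=1: → [8,11),[6,9); WM=8
i=6 t=12 v=6: → [12,15),[10,13); WM=12; [6,9) fires=2 [8,11) fires=2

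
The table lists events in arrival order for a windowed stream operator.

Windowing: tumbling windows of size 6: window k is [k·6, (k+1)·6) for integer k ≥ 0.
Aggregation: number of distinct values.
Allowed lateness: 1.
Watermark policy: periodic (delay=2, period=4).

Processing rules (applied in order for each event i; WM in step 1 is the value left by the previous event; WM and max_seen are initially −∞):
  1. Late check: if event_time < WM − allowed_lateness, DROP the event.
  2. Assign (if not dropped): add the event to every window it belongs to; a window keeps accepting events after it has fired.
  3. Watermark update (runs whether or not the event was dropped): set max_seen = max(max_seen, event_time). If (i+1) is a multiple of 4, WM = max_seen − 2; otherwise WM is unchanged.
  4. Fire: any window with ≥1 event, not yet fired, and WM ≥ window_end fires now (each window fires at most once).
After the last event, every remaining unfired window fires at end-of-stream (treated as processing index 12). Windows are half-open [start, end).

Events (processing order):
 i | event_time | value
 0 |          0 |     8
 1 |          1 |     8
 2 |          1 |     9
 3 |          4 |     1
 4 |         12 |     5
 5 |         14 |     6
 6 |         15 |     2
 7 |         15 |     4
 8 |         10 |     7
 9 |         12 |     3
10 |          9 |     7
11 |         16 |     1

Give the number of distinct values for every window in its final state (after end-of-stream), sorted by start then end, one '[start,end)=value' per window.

i=0 t=0 v=8: → [0,6); WM=−∞
i=1 t=1 v=8: → [0,6); WM=−∞
i=2 t=1 v=9: → [0,6); WM=−∞
i=3 t=4 v=1: → [0,6); WM=2
i=4 t=12 v=5: → [12,18); WM=2
i=5 t=14 v=6: → [12,18); WM=2
i=6 t=15 v=2: → [12,18); WM=2
i=7 t=15 v=4: → [12,18); WM=13; [0,6) fires=3
i=8 t=10 v=7: DROP (t<13-1); WM=13
i=9 t=12 v=3: → [12,18); WM=13
i=10 t=9 v=7: DROP (t<13-1); WM=13
i=11 t=16 v=1: → [12,18); WM=14

[0,6)=3 [12,18)=6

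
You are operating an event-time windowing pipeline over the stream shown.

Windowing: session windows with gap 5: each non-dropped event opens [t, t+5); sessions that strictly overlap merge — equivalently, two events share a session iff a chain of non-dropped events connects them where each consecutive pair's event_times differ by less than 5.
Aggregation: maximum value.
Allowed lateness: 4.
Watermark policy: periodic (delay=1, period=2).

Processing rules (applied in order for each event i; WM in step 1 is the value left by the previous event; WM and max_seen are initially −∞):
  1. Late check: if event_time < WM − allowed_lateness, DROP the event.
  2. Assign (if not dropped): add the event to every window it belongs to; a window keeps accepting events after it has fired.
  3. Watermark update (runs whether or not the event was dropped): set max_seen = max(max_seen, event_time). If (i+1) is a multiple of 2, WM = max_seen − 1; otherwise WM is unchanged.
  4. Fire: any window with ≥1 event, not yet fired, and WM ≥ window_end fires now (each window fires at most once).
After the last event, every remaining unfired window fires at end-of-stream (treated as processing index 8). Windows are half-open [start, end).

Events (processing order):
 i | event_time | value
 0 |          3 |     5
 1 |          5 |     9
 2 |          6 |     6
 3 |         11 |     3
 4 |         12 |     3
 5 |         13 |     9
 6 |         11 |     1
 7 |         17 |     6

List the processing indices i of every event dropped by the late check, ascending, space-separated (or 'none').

i=0 t=3 v=5: → [3,8); WM=−∞
i=1 t=5 v=9: → [3,10); WM=4
i=2 t=6 v=6: → [3,11); WM=4
i=3 t=11 v=3: → [11,16); WM=10
i=4 t=12 v=3: → [11,17); WM=10
i=5 t=13 v=9: → [11,18); WM=12
i=6 t=11 v=1: → [11,18); WM=12
i=7 t=17 v=6: → [11,22); WM=16

none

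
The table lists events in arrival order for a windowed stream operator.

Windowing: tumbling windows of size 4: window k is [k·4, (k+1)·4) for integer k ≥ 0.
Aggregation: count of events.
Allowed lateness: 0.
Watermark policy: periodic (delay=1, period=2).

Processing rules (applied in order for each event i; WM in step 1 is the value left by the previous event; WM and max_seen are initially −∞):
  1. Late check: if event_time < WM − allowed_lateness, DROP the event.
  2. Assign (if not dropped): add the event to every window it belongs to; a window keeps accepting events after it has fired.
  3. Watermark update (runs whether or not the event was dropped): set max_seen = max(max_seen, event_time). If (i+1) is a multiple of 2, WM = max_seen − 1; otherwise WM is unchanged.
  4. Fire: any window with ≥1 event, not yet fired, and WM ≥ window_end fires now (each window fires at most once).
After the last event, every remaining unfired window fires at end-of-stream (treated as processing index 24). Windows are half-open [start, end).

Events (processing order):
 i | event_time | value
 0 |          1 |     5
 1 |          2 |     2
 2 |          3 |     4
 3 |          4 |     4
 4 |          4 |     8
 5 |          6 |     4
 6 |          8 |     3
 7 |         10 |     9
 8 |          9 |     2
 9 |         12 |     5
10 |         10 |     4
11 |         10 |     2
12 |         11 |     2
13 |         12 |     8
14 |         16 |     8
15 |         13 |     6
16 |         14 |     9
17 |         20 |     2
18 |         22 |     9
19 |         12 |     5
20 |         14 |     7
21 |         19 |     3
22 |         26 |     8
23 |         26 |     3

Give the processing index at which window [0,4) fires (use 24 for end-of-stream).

i=0 t=1 v=5: → [0,4); WM=−∞
i=1 t=2 v=2: → [0,4); WM=1
i=2 t=3 v=4: → [0,4); WM=1
i=3 t=4 v=4: → [4,8); WM=3
i=4 t=4 v=8: → [4,8); WM=3
i=5 t=6 v=4: → [4,8); WM=5; [0,4) fires=3
i=6 t=8 v=3: → [8,12); WM=5
i=7 t=10 v=9: → [8,12); WM=9; [4,8) fires=3
i=8 t=9 v=2: → [8,12); WM=9
i=9 t=12 v=5: → [12,16); WM=11
i=10 t=10 v=4: DROP (t<11-0); WM=11
i=11 t=10 v=2: DROP (t<11-0); WM=11
i=12 t=11 v=2: → [8,12); WM=11
i=13 t=12 v=8: → [12,16); WM=11
i=14 t=16 v=8: → [16,20); WM=11
i=15 t=13 v=6: → [12,16); WM=15; [8,12) fires=4
i=16 t=14 v=9: DROP (t<15-0); WM=15
i=17 t=20 v=2: → [20,24); WM=19; [12,16) fires=3
i=18 t=22 v=9: → [20,24); WM=19
i=19 t=12 v=5: DROP (t<19-0); WM=21; [16,20) fires=1
i=20 t=14 v=7: DROP (t<21-0); WM=21
i=21 t=19 v=3: DROP (t<21-0); WM=21
i=22 t=26 v=8: → [24,28); WM=21
i=23 t=26 v=3: → [24,28); WM=25; [20,24) fires=2

5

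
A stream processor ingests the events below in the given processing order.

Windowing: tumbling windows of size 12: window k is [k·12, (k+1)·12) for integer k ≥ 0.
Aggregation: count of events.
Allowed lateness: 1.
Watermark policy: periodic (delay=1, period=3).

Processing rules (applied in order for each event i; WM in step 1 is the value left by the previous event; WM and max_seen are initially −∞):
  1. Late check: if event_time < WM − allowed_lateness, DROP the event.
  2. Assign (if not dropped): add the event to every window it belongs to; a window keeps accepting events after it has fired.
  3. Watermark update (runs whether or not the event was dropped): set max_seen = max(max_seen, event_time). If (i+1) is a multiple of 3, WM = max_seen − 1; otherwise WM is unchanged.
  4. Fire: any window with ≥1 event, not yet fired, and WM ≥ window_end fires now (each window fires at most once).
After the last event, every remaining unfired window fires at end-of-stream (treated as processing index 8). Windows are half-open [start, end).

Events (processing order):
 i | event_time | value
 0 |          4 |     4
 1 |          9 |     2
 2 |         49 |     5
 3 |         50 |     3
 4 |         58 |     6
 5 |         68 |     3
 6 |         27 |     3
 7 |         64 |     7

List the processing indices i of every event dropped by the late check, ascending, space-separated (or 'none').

6 7

i=0 t=4 v=4: → [0,12); WM=−∞
i=1 t=9 v=2: → [0,12); WM=−∞
i=2 t=49 v=5: → [48,60); WM=48; [0,12) fires=2
i=3 t=50 v=3: → [48,60); WM=48
i=4 t=58 v=6: → [48,60); WM=48
i=5 t=68 v=3: → [60,72); WM=67; [48,60) fires=3
i=6 t=27 v=3: DROP (t<67-1); WM=67
i=7 t=64 v=7: DROP (t<67-1); WM=67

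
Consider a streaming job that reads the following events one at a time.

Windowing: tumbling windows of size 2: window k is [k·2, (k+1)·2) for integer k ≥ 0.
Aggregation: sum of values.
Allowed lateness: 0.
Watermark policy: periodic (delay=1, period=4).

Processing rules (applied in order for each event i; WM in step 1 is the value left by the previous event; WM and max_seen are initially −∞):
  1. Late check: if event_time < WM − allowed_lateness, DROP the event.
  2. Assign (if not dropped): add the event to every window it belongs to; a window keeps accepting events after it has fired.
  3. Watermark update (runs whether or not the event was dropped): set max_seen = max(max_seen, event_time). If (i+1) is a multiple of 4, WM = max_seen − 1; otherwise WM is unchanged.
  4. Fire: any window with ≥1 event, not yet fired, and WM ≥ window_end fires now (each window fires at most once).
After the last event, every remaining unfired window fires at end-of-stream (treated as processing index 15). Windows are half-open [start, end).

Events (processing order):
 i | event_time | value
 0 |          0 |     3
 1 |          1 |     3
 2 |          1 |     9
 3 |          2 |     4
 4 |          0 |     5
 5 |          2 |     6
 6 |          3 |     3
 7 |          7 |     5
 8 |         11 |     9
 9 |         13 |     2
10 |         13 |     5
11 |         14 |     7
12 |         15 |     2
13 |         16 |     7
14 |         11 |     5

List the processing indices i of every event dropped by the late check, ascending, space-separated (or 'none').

4 14

i=0 t=0 v=3: → [0,2); WM=−∞
i=1 t=1 v=3: → [0,2); WM=−∞
i=2 t=1 v=9: → [0,2); WM=−∞
i=3 t=2 v=4: → [2,4); WM=1
i=4 t=0 v=5: DROP (t<1-0); WM=1
i=5 t=2 v=6: → [2,4); WM=1
i=6 t=3 v=3: → [2,4); WM=1
i=7 t=7 v=5: → [6,8); WM=6; [0,2) fires=15 [2,4) fires=13
i=8 t=11 v=9: → [10,12); WM=6
i=9 t=13 v=2: → [12,14); WM=6
i=10 t=13 v=5: → [12,14); WM=6
i=11 t=14 v=7: → [14,16); WM=13; [6,8) fires=5 [10,12) fires=9
i=12 t=15 v=2: → [14,16); WM=13
i=13 t=16 v=7: → [16,18); WM=13
i=14 t=11 v=5: DROP (t<13-0); WM=13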